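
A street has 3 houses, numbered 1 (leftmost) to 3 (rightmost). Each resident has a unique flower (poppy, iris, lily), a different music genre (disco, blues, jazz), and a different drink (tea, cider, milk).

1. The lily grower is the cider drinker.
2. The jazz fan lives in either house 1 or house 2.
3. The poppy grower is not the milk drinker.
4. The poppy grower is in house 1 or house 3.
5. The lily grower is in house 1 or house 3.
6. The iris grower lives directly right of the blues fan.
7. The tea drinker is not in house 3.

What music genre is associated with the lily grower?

So house 2 gets iris for flower.
House 3's music genre must be disco (nothing else left).
Clue 6: the blues fan is in house 1.
The only music genre still possible for house 2 is jazz.
The lily grower is narrowed to house 1 or 3; consider each.
Placing it in house 1 leads to a contradiction, so it's in house 3.
Clue 1 places the cider drinker in house 3.
House 1's flower must be poppy (nothing else left).
From clue 3, the milk drinker must be in house 2.
So house 1 gets tea for drink.
So: house 1 = poppy/blues/tea, house 2 = iris/jazz/milk, house 3 = lily/disco/cider.

disco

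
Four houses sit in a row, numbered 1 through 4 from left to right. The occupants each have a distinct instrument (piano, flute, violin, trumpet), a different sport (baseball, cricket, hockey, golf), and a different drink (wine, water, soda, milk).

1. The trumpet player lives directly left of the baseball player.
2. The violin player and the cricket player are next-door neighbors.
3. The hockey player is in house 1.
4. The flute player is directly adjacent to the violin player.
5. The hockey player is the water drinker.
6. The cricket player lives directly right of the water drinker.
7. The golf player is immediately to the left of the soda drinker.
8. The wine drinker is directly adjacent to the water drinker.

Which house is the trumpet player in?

3

Clue 3: the hockey player is in house 1.
The water drinker is in house 1 (clue 5).
By clue 6, the cricket player is in house 2.
The wine drinker is in house 2 (clue 8).
House 3's sport must be golf (nothing else left).
House 4's sport must be baseball (nothing else left).
Clue 1 places the trumpet player in house 3.
Clue 7 places the soda drinker in house 4.
The only drink still possible for house 3 is milk.
From clue 4, the flute player must be in house 2.
That leaves violin as the instrument for house 1.
So house 4 gets piano for instrument.
So: house 1 = violin/hockey/water, house 2 = flute/cricket/wine, house 3 = trumpet/golf/milk, house 4 = piano/baseball/soda.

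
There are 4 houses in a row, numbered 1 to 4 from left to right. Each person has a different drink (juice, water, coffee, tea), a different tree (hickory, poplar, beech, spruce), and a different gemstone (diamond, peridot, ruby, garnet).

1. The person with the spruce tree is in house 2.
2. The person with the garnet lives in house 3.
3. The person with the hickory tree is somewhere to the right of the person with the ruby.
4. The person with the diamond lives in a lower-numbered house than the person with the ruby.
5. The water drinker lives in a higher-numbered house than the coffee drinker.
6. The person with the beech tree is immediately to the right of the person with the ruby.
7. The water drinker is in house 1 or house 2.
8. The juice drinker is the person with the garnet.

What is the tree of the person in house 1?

Clue 1 places the person with the spruce tree in house 2.
The person with the garnet is in house 3 (clue 2).
From clue 7, the water drinker must be in house 2.
Clue 8 places the juice drinker in house 3.
So house 1 gets coffee for drink.
So house 4 gets tea for drink.
House 1's tree must be poplar (nothing else left).
House 4's gemstone must be peridot (nothing else left).
Clue 4: the person with the diamond is in house 1.
Clue 6 places the person with the beech tree in house 3.
House 4's tree must be hickory (nothing else left).
So house 2 gets ruby for gemstone.
So: house 1 = coffee/poplar/diamond, house 2 = water/spruce/ruby, house 3 = juice/beech/garnet, house 4 = tea/hickory/peridot.

poplar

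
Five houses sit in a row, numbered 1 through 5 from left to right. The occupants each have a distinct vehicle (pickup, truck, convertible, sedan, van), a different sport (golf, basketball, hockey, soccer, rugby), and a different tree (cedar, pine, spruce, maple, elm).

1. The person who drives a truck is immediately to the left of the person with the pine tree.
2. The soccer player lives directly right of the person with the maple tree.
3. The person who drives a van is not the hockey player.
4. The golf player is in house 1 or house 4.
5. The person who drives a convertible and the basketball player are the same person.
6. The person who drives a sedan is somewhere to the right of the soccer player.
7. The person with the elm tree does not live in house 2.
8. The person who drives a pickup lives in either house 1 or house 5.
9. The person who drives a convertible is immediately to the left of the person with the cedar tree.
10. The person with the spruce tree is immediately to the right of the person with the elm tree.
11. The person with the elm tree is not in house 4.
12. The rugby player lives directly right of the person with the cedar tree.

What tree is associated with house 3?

elm

The only tree still possible for house 5 is pine.
The person who drives a truck is in house 4 (clue 1).
The person who drives a pickup is narrowed to house 1 or 5; consider each.
Placing it in house 1 leads to a contradiction, so it's in house 5.
House 3's vehicle must be sedan (nothing else left).
Clue 6 places the soccer player in house 2.
The only sport still possible for house 5 is hockey.
The only tree still possible for house 4 is spruce.
By clue 2, the person with the maple tree is in house 1.
From clue 5, the person who drives a convertible must be in house 1.
Clue 9: the person with the cedar tree is in house 2.
By clue 10, the person with the elm tree is in house 3.
By clue 12, the rugby player is in house 3.
House 2 vehicle: only van fits.
So house 1 gets basketball for sport.
House 4's sport must be golf (nothing else left).
So: house 1 = convertible/basketball/maple, house 2 = van/soccer/cedar, house 3 = sedan/rugby/elm, house 4 = truck/golf/spruce, house 5 = pickup/hockey/pine.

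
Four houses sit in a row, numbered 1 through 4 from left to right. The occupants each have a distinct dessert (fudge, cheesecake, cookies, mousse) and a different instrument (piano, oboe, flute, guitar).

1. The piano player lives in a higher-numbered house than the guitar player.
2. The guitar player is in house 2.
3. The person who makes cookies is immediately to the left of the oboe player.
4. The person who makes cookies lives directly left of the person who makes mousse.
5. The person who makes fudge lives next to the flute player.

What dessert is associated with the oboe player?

By clue 2, the guitar player is in house 2.
The only instrument still possible for house 1 is flute.
Clue 5 places the person who makes fudge in house 2.
House 1's dessert must be cheesecake (nothing else left).
House 3 dessert: only cookies fits.
House 4's dessert must be mousse (nothing else left).
From clue 3, the oboe player must be in house 4.
House 3's instrument must be piano (nothing else left).
So: house 1 = cheesecake/flute, house 2 = fudge/guitar, house 3 = cookies/piano, house 4 = mousse/oboe.

mousse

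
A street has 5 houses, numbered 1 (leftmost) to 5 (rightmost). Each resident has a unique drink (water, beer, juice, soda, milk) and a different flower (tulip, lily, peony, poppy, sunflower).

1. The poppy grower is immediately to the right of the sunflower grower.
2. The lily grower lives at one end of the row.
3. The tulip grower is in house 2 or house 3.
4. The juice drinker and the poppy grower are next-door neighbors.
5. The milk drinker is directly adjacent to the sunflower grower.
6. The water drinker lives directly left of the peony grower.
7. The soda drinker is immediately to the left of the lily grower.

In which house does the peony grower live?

From clue 7, the soda drinker must be in house 4.
By clue 7, the lily grower is in house 5.
That leaves sunflower as the flower for house 1.
Clue 1 places the poppy grower in house 2.
The milk drinker is in house 2 (clue 5).
The only drink still possible for house 5 is beer.
So house 4 gets peony for flower.
The water drinker is in house 3 (clue 6).
That leaves juice as the drink for house 1.
That leaves tulip as the flower for house 3.
So: house 1 = juice/sunflower, house 2 = milk/poppy, house 3 = water/tulip, house 4 = soda/peony, house 5 = beer/lily.

4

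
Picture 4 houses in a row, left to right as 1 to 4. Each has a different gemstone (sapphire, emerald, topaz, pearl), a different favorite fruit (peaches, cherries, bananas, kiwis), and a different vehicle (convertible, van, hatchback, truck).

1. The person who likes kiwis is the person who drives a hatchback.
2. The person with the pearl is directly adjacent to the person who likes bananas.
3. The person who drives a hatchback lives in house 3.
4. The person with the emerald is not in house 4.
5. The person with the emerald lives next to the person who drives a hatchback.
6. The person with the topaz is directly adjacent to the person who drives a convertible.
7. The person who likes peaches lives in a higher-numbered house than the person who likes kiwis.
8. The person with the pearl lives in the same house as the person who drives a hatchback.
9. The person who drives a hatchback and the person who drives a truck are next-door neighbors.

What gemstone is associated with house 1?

topaz

Clue 3: the person who drives a hatchback is in house 3.
The person with the emerald is in house 2 (clue 5).
By clue 8, the person with the pearl is in house 3.
From clue 1, the person who likes kiwis must be in house 3.
By clue 6, the person with the topaz is in house 1.
Clue 6 places the person who drives a convertible in house 2.
Clue 7 places the person who likes peaches in house 4.
House 4's gemstone must be sapphire (nothing else left).
So house 1 gets cherries for favorite fruit.
So house 2 gets bananas for favorite fruit.
The only vehicle still possible for house 1 is van.
So house 4 gets truck for vehicle.
So: house 1 = topaz/cherries/van, house 2 = emerald/bananas/convertible, house 3 = pearl/kiwis/hatchback, house 4 = sapphire/peaches/truck.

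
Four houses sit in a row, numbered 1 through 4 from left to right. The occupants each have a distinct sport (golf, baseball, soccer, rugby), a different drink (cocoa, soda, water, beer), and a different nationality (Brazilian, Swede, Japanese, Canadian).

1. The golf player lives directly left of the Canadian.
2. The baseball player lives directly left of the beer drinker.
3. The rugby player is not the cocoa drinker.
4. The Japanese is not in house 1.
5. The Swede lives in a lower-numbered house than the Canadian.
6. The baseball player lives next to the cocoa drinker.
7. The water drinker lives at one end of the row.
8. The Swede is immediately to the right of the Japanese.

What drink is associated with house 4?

Clue 8: the Swede is in house 3.
By clue 8, the Japanese is in house 2.
House 1's nationality must be Brazilian (nothing else left).
That leaves Canadian as the nationality for house 4.
Clue 1 places the golf player in house 3.
The baseball player is narrowed to house 1 or 2; consider each.
Placing it in house 1 leads to a contradiction, so it's in house 2.
By clue 2, the beer drinker is in house 3.
The only drink still possible for house 2 is soda.
The only drink still possible for house 4 is water.
From clue 3, the rugby player must be in house 4.
That leaves soccer as the sport for house 1.
House 1 drink: only cocoa fits.
So: house 1 = soccer/cocoa/Brazilian, house 2 = baseball/soda/Japanese, house 3 = golf/beer/Swede, house 4 = rugby/water/Canadian.

water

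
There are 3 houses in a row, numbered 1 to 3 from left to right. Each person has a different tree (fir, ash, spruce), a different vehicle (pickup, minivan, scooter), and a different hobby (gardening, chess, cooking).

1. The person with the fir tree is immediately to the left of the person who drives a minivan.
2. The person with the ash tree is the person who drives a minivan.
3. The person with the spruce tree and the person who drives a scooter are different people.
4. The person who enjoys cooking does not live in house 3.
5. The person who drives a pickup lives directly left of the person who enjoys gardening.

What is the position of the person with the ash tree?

The person with the ash tree is narrowed to house 2 or 3; consider each.
Placing it in house 2 leads to a contradiction, so it's in house 3.
By clue 2, the person who drives a minivan is in house 3.
By clue 1, the person with the fir tree is in house 2.
That leaves spruce as the tree for house 1.
Clue 3: the person who drives a scooter is in house 2.
That leaves pickup as the vehicle for house 1.
Clue 5: the person who enjoys gardening is in house 2.
House 1's hobby must be cooking (nothing else left).
The only hobby still possible for house 3 is chess.
So: house 1 = spruce/pickup/cooking, house 2 = fir/scooter/gardening, house 3 = ash/minivan/chess.

3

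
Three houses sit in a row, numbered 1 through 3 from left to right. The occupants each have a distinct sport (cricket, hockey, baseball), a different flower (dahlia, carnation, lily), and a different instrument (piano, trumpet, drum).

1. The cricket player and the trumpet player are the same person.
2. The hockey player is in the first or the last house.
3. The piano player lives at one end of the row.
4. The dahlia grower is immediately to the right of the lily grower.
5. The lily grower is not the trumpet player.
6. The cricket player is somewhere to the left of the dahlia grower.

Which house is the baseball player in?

The cricket player is narrowed to house 1 or 2; consider each.
Placing it in house 2 leads to a contradiction, so it's in house 1.
Clue 1 places the trumpet player in house 1.
The lily grower is in house 2 (clue 5).
That leaves baseball as the sport for house 2.
That leaves hockey as the sport for house 3.
The only flower still possible for house 1 is carnation.
House 3 flower: only dahlia fits.
The only instrument still possible for house 2 is drum.
House 3's instrument must be piano (nothing else left).
So: house 1 = cricket/carnation/trumpet, house 2 = baseball/lily/drum, house 3 = hockey/dahlia/piano.

2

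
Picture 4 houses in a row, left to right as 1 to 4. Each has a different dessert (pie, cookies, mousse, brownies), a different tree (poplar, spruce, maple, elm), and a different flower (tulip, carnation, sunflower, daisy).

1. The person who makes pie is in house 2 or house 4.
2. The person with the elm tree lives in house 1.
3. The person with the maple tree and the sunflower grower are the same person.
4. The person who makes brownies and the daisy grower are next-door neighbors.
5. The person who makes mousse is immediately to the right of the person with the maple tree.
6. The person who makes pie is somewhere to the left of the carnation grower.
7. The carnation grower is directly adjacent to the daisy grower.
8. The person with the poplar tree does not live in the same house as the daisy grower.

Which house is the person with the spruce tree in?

Clue 2: the person with the elm tree is in house 1.
From clue 6, the person who makes pie must be in house 2.
The only flower still possible for house 1 is tulip.
The person who makes mousse is narrowed to house 3 or 4; consider each.
Placing it in house 4 leads to a contradiction, so it's in house 3.
The person with the maple tree is in house 2 (clue 5).
Clue 3: the sunflower grower is in house 2.
House 3's flower must be daisy (nothing else left).
That leaves carnation as the flower for house 4.
By clue 4, the person who makes brownies is in house 4.
By clue 8, the person with the poplar tree is in house 4.
The only dessert still possible for house 1 is cookies.
So house 3 gets spruce for tree.
So: house 1 = cookies/elm/tulip, house 2 = pie/maple/sunflower, house 3 = mousse/spruce/daisy, house 4 = brownies/poplar/carnation.

3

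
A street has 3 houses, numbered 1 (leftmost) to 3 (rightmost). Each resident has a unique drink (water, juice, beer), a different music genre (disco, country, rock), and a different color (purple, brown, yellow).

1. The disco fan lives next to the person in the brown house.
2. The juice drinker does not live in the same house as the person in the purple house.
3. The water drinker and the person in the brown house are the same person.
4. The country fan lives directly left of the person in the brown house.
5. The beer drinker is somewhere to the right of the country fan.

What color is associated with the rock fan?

brown

House 1's drink must be juice (nothing else left).
So house 1 gets yellow for color.
The beer drinker is narrowed to house 2 or 3; consider each.
Placing it in house 2 leads to a contradiction, so it's in house 3.
House 2 drink: only water fits.
Clue 3: the person in the brown house is in house 2.
From clue 4, the country fan must be in house 1.
So house 3 gets purple for color.
Clue 1 places the disco fan in house 3.
House 2's music genre must be rock (nothing else left).
So: house 1 = juice/country/yellow, house 2 = water/rock/brown, house 3 = beer/disco/purple.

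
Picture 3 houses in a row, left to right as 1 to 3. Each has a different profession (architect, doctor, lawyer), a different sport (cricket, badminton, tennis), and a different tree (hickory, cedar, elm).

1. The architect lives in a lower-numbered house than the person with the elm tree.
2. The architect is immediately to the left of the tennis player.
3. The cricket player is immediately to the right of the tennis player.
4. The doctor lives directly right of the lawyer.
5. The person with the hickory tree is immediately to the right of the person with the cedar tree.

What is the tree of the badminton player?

Clue 3 places the cricket player in house 3.
Clue 3 places the tennis player in house 2.
That leaves doctor as the profession for house 3.
The only sport still possible for house 1 is badminton.
So house 1 gets cedar for tree.
By clue 2, the architect is in house 1.
By clue 4, the lawyer is in house 2.
By clue 5, the person with the hickory tree is in house 2.
The only tree still possible for house 3 is elm.
So: house 1 = architect/badminton/cedar, house 2 = lawyer/tennis/hickory, house 3 = doctor/cricket/elm.

cedar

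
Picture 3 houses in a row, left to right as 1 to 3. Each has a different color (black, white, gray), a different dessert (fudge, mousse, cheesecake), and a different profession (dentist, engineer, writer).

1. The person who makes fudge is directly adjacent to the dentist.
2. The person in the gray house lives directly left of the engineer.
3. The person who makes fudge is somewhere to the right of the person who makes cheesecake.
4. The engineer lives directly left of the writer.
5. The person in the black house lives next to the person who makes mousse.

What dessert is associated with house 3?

Clue 4: the engineer is in house 2.
By clue 4, the writer is in house 3.
House 1's profession must be dentist (nothing else left).
Clue 1: the person who makes fudge is in house 2.
Clue 2: the person in the gray house is in house 1.
Clue 3 places the person who makes cheesecake in house 1.
That leaves mousse as the dessert for house 3.
The person in the black house is in house 2 (clue 5).
House 3's color must be white (nothing else left).
So: house 1 = gray/cheesecake/dentist, house 2 = black/fudge/engineer, house 3 = white/mousse/writer.

mousse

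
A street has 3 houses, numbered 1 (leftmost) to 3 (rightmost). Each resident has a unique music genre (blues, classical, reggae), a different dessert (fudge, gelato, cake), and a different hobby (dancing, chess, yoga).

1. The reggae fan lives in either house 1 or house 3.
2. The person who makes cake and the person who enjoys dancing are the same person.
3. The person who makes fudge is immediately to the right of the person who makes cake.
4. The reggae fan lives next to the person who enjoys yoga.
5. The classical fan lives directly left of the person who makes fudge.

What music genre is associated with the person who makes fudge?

blues

By clue 4, the person who enjoys yoga is in house 2.
Clue 2: the person who makes cake is in house 1.
The person who enjoys dancing is in house 1 (clue 2).
The person who makes fudge is in house 2 (clue 3).
Clue 5 places the classical fan in house 1.
The only music genre still possible for house 2 is blues.
That leaves reggae as the music genre for house 3.
So house 3 gets gelato for dessert.
So house 3 gets chess for hobby.
So: house 1 = classical/cake/dancing, house 2 = blues/fudge/yoga, house 3 = reggae/gelato/chess.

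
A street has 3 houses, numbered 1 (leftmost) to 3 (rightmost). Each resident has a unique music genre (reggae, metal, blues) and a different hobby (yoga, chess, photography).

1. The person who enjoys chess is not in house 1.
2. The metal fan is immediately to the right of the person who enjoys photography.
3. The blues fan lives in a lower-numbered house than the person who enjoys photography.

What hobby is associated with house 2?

Clue 3: the blues fan is in house 1.
By clue 3, the person who enjoys photography is in house 2.
The only hobby still possible for house 1 is yoga.
House 3's hobby must be chess (nothing else left).
By clue 2, the metal fan is in house 3.
So house 2 gets reggae for music genre.
So: house 1 = blues/yoga, house 2 = reggae/photography, house 3 = metal/chess.

photography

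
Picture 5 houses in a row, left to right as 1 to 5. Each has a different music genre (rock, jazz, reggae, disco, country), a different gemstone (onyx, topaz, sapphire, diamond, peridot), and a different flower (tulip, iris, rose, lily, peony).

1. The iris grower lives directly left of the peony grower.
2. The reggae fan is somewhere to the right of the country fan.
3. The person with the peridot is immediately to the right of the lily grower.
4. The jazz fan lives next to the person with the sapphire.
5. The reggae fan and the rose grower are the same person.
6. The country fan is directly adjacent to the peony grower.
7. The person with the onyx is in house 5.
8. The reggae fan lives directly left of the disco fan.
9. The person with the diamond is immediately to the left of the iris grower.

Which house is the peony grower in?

3

By clue 7, the person with the onyx is in house 5.
So house 5 gets tulip for flower.
So house 1 gets lily for flower.
So house 2 gets iris for flower.
By clue 1, the peony grower is in house 3.
By clue 3, the person with the peridot is in house 2.
By clue 6, the country fan is in house 2.
The person with the diamond is in house 1 (clue 9).
That leaves rose as the flower for house 4.
Clue 5: the reggae fan is in house 4.
Clue 8 places the disco fan in house 5.
House 1 music genre: only rock fits.
House 3 music genre: only jazz fits.
Clue 4 places the person with the sapphire in house 4.
House 3's gemstone must be topaz (nothing else left).
So: house 1 = rock/diamond/lily, house 2 = country/peridot/iris, house 3 = jazz/topaz/peony, house 4 = reggae/sapphire/rose, house 5 = disco/onyx/tulip.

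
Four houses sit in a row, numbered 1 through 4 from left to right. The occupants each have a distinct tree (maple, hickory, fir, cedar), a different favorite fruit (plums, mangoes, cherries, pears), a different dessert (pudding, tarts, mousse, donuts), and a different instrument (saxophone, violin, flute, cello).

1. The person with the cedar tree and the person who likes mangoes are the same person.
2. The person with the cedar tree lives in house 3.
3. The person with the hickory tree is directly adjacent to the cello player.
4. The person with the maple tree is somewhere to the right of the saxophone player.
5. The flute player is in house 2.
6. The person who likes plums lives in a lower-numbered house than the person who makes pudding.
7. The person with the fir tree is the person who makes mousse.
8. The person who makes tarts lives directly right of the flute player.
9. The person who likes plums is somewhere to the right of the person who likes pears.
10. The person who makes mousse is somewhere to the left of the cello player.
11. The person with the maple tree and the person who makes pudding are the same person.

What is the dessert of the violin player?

The person with the cedar tree is in house 3 (clue 2).
The flute player is in house 2 (clue 5).
By clue 8, the person who makes tarts is in house 3.
Clue 1 places the person who likes mangoes in house 3.
From clue 3, the cello player must be in house 3.
The person who makes pudding is in house 4 (clue 6).
By clue 11, the person with the maple tree is in house 4.
That leaves fir as the tree for house 1.
House 2 tree: only hickory fits.
House 4 favorite fruit: only cherries fits.
House 4's instrument must be violin (nothing else left).
The person who makes mousse is in house 1 (clue 7).
From clue 9, the person who likes pears must be in house 1.
So house 2 gets plums for favorite fruit.
The only dessert still possible for house 2 is donuts.
So house 1 gets saxophone for instrument.
So: house 1 = fir/pears/mousse/saxophone, house 2 = hickory/plums/donuts/flute, house 3 = cedar/mangoes/tarts/cello, house 4 = maple/cherries/pudding/violin.

pudding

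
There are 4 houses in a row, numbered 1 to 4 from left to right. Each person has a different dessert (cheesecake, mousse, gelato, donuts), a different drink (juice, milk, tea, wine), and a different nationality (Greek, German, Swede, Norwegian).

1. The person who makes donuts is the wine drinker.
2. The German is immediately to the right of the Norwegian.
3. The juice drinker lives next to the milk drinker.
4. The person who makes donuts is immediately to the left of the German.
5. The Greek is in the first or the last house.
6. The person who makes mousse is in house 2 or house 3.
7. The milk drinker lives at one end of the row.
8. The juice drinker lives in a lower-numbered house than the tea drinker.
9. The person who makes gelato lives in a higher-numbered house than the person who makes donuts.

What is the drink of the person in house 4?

The person who makes mousse is narrowed to house 2 or 3; consider each.
Placing it in house 3 leads to a contradiction, so it's in house 2.
So house 2 gets juice for drink.
Clue 3: the milk drinker is in house 1.
That leaves wine as the drink for house 3.
The only drink still possible for house 4 is tea.
Clue 1 places the person who makes donuts in house 3.
Clue 4 places the German in house 4.
By clue 9, the person who makes gelato is in house 4.
The only dessert still possible for house 1 is cheesecake.
House 2 nationality: only Swede fits.
The only nationality still possible for house 3 is Norwegian.
House 1 nationality: only Greek fits.
So: house 1 = cheesecake/milk/Greek, house 2 = mousse/juice/Swede, house 3 = donuts/wine/Norwegian, house 4 = gelato/tea/German.

tea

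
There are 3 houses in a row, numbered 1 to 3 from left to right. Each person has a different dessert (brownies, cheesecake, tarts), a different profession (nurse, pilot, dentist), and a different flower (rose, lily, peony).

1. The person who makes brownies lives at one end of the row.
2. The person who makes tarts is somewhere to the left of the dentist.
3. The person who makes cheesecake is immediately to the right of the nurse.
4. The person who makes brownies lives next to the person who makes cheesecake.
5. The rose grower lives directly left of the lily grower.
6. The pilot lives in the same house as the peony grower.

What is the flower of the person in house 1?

rose

From clue 4, the person who makes cheesecake must be in house 2.
House 1's dessert must be tarts (nothing else left).
So house 3 gets brownies for dessert.
Clue 3 places the nurse in house 1.
So house 1 gets rose for flower.
The lily grower is in house 2 (clue 5).
So house 3 gets peony for flower.
Clue 6: the pilot is in house 3.
That leaves dentist as the profession for house 2.
So: house 1 = tarts/nurse/rose, house 2 = cheesecake/dentist/lily, house 3 = brownies/pilot/peony.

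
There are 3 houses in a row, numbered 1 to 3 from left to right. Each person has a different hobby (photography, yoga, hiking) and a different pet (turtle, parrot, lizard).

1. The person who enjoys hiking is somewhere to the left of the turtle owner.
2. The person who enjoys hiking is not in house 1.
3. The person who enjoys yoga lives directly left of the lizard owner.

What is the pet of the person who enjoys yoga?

The person who enjoys hiking is in house 2 (clue 2).
The only hobby still possible for house 3 is photography.
That leaves parrot as the pet for house 1.
The turtle owner is in house 3 (clue 1).
By clue 3, the lizard owner is in house 2.
So house 1 gets yoga for hobby.
So: house 1 = yoga/parrot, house 2 = hiking/lizard, house 3 = photography/turtle.

parrot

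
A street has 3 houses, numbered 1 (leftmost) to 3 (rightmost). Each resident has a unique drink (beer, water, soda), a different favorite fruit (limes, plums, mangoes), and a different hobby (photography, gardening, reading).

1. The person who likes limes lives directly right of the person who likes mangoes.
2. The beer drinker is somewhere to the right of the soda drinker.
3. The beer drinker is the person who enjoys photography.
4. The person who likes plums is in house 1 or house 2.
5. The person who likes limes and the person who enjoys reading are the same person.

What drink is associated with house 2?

beer

The only favorite fruit still possible for house 3 is limes.
So house 1 gets gardening for hobby.
Clue 1 places the person who likes mangoes in house 2.
From clue 5, the person who enjoys reading must be in house 3.
The only favorite fruit still possible for house 1 is plums.
That leaves photography as the hobby for house 2.
The beer drinker is in house 2 (clue 3).
The only drink still possible for house 1 is soda.
House 3's drink must be water (nothing else left).
So: house 1 = soda/plums/gardening, house 2 = beer/mangoes/photography, house 3 = water/limes/reading.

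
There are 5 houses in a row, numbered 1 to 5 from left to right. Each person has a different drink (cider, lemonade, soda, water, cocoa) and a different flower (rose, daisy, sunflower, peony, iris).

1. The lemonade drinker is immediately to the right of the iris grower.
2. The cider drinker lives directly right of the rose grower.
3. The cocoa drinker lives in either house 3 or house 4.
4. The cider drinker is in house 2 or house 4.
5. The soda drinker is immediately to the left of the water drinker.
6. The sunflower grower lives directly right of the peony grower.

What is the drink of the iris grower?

cider

House 1 drink: only soda fits.
Clue 5: the water drinker is in house 2.
The only drink still possible for house 5 is lemonade.
By clue 1, the iris grower is in house 4.
By clue 2, the rose grower is in house 3.
House 3 drink: only cocoa fits.
House 4 drink: only cider fits.
From clue 6, the sunflower grower must be in house 2.
By clue 6, the peony grower is in house 1.
That leaves daisy as the flower for house 5.
So: house 1 = soda/peony, house 2 = water/sunflower, house 3 = cocoa/rose, house 4 = cider/iris, house 5 = lemonade/daisy.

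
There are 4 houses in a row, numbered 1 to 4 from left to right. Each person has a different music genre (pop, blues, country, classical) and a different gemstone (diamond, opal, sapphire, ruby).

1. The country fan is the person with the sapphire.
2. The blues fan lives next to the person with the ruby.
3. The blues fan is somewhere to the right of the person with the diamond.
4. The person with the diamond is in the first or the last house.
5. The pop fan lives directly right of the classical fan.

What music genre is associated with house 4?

country

The person with the diamond is in house 1 (clue 4).
House 1's music genre must be classical (nothing else left).
Clue 5: the pop fan is in house 2.
The blues fan is narrowed to house 3 or 4; consider each.
Placing it in house 4 leads to a contradiction, so it's in house 3.
The only music genre still possible for house 4 is country.
Clue 1: the person with the sapphire is in house 4.
House 2 gemstone: only ruby fits.
House 3 gemstone: only opal fits.
So: house 1 = classical/diamond, house 2 = pop/ruby, house 3 = blues/opal, house 4 = country/sapphire.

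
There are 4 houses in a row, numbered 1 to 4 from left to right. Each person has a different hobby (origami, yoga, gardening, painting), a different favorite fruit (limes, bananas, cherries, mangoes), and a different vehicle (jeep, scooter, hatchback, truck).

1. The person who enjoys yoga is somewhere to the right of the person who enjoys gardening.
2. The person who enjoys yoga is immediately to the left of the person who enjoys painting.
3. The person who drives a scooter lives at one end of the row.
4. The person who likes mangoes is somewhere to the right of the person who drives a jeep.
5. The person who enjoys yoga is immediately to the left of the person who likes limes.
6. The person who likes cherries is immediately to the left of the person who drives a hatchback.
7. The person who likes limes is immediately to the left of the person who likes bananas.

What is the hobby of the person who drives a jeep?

Clue 7: the person who likes limes is in house 3.
By clue 7, the person who likes bananas is in house 4.
House 1's favorite fruit must be cherries (nothing else left).
The only favorite fruit still possible for house 2 is mangoes.
Clue 4: the person who drives a jeep is in house 1.
Clue 5: the person who enjoys yoga is in house 2.
Clue 6 places the person who drives a hatchback in house 2.
House 1's hobby must be gardening (nothing else left).
So house 3 gets truck for vehicle.
So house 4 gets scooter for vehicle.
By clue 2, the person who enjoys painting is in house 3.
House 4 hobby: only origami fits.
So: house 1 = gardening/cherries/jeep, house 2 = yoga/mangoes/hatchback, house 3 = painting/limes/truck, house 4 = origami/bananas/scooter.

gardening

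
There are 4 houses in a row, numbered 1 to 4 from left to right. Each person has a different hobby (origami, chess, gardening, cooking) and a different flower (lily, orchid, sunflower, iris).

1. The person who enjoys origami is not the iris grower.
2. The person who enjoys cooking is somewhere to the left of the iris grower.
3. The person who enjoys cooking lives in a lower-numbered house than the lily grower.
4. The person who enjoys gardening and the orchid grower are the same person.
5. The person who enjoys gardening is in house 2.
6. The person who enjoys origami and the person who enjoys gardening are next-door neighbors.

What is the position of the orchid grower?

The person who enjoys gardening is in house 2 (clue 5).
House 4's hobby must be chess (nothing else left).
By clue 4, the orchid grower is in house 2.
House 1's flower must be sunflower (nothing else left).
The person who enjoys cooking is narrowed to house 1 or 3; consider each.
Placing it in house 3 leads to a contradiction, so it's in house 1.
The only hobby still possible for house 3 is origami.
The iris grower is in house 4 (clue 1).
That leaves lily as the flower for house 3.
So: house 1 = cooking/sunflower, house 2 = gardening/orchid, house 3 = origami/lily, house 4 = chess/iris.

2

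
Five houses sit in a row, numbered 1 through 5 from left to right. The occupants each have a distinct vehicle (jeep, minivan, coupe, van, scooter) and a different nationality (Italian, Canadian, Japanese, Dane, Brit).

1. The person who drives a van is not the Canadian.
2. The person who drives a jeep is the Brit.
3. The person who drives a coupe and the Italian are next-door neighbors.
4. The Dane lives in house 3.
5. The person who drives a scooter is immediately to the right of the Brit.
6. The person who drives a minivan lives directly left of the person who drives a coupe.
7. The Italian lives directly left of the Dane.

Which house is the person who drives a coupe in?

From clue 4, the Dane must be in house 3.
Clue 7 places the Italian in house 2.
Clue 3 places the person who drives a coupe in house 3.
Clue 6 places the person who drives a minivan in house 2.
House 5 vehicle: only scooter fits.
The Brit is in house 4 (clue 5).
The person who drives a jeep is in house 4 (clue 2).
The only vehicle still possible for house 1 is van.
By clue 1, the Canadian is in house 5.
So house 1 gets Japanese for nationality.
So: house 1 = van/Japanese, house 2 = minivan/Italian, house 3 = coupe/Dane, house 4 = jeep/Brit, house 5 = scooter/Canadian.

3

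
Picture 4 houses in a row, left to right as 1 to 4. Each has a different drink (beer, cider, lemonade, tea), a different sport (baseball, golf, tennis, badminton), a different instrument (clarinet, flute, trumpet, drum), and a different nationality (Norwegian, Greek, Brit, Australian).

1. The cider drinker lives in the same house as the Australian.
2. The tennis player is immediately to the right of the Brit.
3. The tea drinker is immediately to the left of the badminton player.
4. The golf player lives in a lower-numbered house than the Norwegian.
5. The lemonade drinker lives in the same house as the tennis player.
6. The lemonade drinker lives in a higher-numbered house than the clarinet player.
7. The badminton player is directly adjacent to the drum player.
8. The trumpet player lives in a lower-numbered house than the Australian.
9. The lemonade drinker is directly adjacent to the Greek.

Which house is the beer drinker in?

1

The cider drinker is narrowed to house 2 or 3 or 4; consider each.
Placing it in house 2 and house 3 leads to a contradiction, so it's in house 4.
By clue 1, the Australian is in house 4.
The lemonade drinker is narrowed to house 2 or 3; consider each.
Placing it in house 3 leads to a contradiction, so it's in house 2.
Clue 5: the tennis player is in house 2.
The clarinet player is in house 1 (clue 6).
Clue 2 places the Brit in house 1.
Clue 3 places the tea drinker in house 3.
By clue 3, the badminton player is in house 4.
From clue 7, the drum player must be in house 3.
So house 1 gets beer for drink.
House 1 sport: only golf fits.
So house 3 gets baseball for sport.
The only instrument still possible for house 4 is flute.
House 2's nationality must be Norwegian (nothing else left).
So house 3 gets Greek for nationality.
That leaves trumpet as the instrument for house 2.
So: house 1 = beer/golf/clarinet/Brit, house 2 = lemonade/tennis/trumpet/Norwegian, house 3 = tea/baseball/drum/Greek, house 4 = cider/badminton/flute/Australian.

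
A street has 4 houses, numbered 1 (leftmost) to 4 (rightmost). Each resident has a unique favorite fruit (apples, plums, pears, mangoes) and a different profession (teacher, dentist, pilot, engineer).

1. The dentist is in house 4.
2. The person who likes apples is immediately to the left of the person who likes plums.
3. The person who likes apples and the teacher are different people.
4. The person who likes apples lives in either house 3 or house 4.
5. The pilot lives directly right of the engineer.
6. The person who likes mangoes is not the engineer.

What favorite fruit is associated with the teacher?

Clue 1 places the dentist in house 4.
The person who likes apples is in house 3 (clue 4).
Clue 2: the person who likes plums is in house 4.
So house 3 gets pilot for profession.
From clue 5, the engineer must be in house 2.
Clue 6 places the person who likes mangoes in house 1.
House 2 favorite fruit: only pears fits.
That leaves teacher as the profession for house 1.
So: house 1 = mangoes/teacher, house 2 = pears/engineer, house 3 = apples/pilot, house 4 = plums/dentist.

mangoes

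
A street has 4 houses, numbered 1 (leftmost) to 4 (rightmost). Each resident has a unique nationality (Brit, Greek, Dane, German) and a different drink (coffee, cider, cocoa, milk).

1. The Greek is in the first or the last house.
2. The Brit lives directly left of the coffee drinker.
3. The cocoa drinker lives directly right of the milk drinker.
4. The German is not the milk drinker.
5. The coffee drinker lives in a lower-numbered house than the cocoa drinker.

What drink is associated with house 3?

That leaves cider as the drink for house 1.
That leaves cocoa as the drink for house 4.
The milk drinker is in house 3 (clue 3).
So house 3 gets Dane for nationality.
House 2 drink: only coffee fits.
Clue 2: the Brit is in house 1.
The only nationality still possible for house 2 is German.
House 4's nationality must be Greek (nothing else left).
So: house 1 = Brit/cider, house 2 = German/coffee, house 3 = Dane/milk, house 4 = Greek/cocoa.

milk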